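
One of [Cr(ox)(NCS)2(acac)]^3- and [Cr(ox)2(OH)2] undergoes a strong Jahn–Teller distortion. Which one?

[Cr(ox)(NCS)2(acac)]^3-

[Cr(ox)(NCS)2(acac)]^3-: Ligand charges: each oxalate is −2; each isothiocyanate is −1; each acetylacetonate is −1. With an overall charge of −3 the chromium centre must be in the +2 oxidation state. Chromium is a group-6 element; Cr(II) is therefore d⁴. Acetylacetonate, isothiocyanate, and oxalate are weak-field ligands for a first-row metal, so the complex is high-spin. The t₂g³e_g¹ (high-spin) configuration has an unevenly filled e_g set; the Jahn–Teller theorem predicts a tetragonal distortion (typically axial elongation) to lift the degeneracy.
[Cr(ox)2(OH)2]: Summing ligand charges against the 0 overall charge gives an oxidation state of +6 for chromium. Group 6 minus oxidation state 6 gives a d⁰ configuration. The d⁰ configuration leaves the e_g set evenly filled (or empty) — no strong Jahn–Teller driving force.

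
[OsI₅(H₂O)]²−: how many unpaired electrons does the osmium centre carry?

Ligand charges: each iodide is −1; water is neutral. With an overall charge of −2 the osmium centre must be in the +3 oxidation state.
Os sits in group 8, so the d-electron count is 8 − 3 = 5.
The spin state decides the count: a 5d ion has a large Δₒ and is invariably low-spin.
An octahedral low-spin d⁵ ion is t₂g⁵e_g⁰, giving 1 unpaired electron.

1 unpaired electron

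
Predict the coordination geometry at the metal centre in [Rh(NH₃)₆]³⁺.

octahedral

Ligand charges: ammonia is neutral. With an overall charge of +3 the rhodium centre must be in the +3 oxidation state.
Group 9 minus oxidation state 3 gives a d⁶ configuration.
With 6 monodentate ligands the coordination number is 6.
Six donors around a single metal centre give an octahedral coordination sphere.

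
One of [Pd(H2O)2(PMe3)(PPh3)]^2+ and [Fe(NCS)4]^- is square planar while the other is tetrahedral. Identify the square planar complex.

For [Pd(H2O)2(PMe3)(PPh3)]^2+: Water is neutral; trimethylphosphine is neutral; triphenylphosphine is neutral; balancing the +2 overall charge requires Pd(II). Palladium is a group-10 element; Pd(II) is therefore d⁸. A 4d d⁸ ion has a large crystal-field splitting; square planar leaves the high-energy d_{x²−y²} orbital empty and maximises CFSE. → square planar.
For [Fe(NCS)4]^-: Ligand charges: each isothiocyanate is −1. With an overall charge of −1 the iron centre must be in the +3 oxidation state. Fe sits in group 8, so the d-electron count is 8 − 3 = 5. A high-spin d⁵ ion has zero CFSE in either geometry, so four ligands adopt the sterically favoured tetrahedral geometry. → tetrahedral.

[Pd(H2O)2(PMe3)(PPh3)]^2+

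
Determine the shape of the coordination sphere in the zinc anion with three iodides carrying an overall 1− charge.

trigonal planar

Each iodide is −1; balancing the −1 overall charge requires Zn(II).
Group 12 minus oxidation state 2 gives a d¹⁰ configuration.
Coordination number: 3.
Three ligands around a d¹⁰ centre minimise repulsion in a trigonal-planar arrangement.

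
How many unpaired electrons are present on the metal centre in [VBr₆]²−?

Summing ligand charges against the −2 overall charge gives an oxidation state of +4 for vanadium.
V sits in group 5, so the d-electron count is 5 − 4 = 1.
In an octahedral field the d¹ configuration is t₂g¹e_g⁰ (only one arrangement possible), giving 1 unpaired electron.

1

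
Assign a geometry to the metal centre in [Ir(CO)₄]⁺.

square planar

Ligand charges: carbonyl is neutral. With an overall charge of +1 the iridium centre must be in the +1 oxidation state.
Group 9 minus oxidation state 1 gives a d⁸ configuration.
With 4 monodentate ligands the coordination number is 4.
A 5d d⁸ ion has a large crystal-field splitting; square planar leaves the high-energy d_{x²−y²} orbital empty and maximises CFSE.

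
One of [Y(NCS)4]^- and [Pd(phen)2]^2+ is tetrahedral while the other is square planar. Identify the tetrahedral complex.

[Y(NCS)4]^-

For [Y(NCS)4]^-: Ligand charges: each isothiocyanate is −1. With an overall charge of −1 the yttrium centre must be in the +3 oxidation state. Group 3 minus oxidation state 3 gives a d⁰ configuration. A d⁰ ion has no crystal-field stabilisation preference between square planar and tetrahedral, so four ligands adopt the sterically favoured tetrahedral geometry. → tetrahedral.
For [Pd(phen)2]^2+: Ligand charges: 1,10-phenanthroline is neutral. With an overall charge of +2 the palladium centre must be in the +2 oxidation state. Palladium is a group-10 element; Pd(II) is therefore d⁸. A 4d d⁸ ion has a large crystal-field splitting; square planar leaves the high-energy d_{x²−y²} orbital empty and maximises CFSE. → square planar.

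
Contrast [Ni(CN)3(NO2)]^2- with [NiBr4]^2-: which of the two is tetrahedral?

[NiBr4]^2-

For [Ni(CN)3(NO2)]^2-: Ligand charges: each cyanide is −1; each nitro (N-bound nitrite) is −1. With an overall charge of −2 the nickel centre must be in the +2 oxidation state. Nickel is a group-10 element; Ni(II) is therefore d⁸. Cyanide and nitro (N-bound nitrite) are strong-field ligands (high in the spectrochemical series). A 3d d⁸ ion with strong-field ligands gains enough CFSE to favour square planar over tetrahedral. → square planar.
For [NiBr4]^2-: Ligand charges: each bromide is −1. With an overall charge of −2 the nickel centre must be in the +2 oxidation state. Ni sits in group 10, so the d-electron count is 10 − 2 = 8. Bromide is a weak-field ligand. With weak-field ligands the CFSE gain from square planar is small, so a 3d d⁸ ion takes the sterically preferred tetrahedral geometry. → tetrahedral.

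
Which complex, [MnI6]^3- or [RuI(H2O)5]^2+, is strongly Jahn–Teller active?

[MnI6]^3-: Summing ligand charges against the −3 overall charge gives an oxidation state of +3 for manganese. Group 7 minus oxidation state 3 gives a d⁴ configuration. Iodide is a weak-field ligand for a first-row metal, so the complex is high-spin. The t₂g³e_g¹ (high-spin) configuration has an unevenly filled e_g set; the Jahn–Teller theorem predicts a tetragonal distortion (typically axial elongation) to lift the degeneracy.
[RuI(H2O)5]^2+: Each iodide is −1; water is neutral; balancing the +2 overall charge requires Ru(III). Ru sits in group 8, so the d-electron count is 8 − 3 = 5. A 4d ion has a large Δₒ and is invariably low-spin. The d⁵ configuration leaves the e_g set evenly filled (or empty) — no strong Jahn–Teller driving force.

[MnI6]^3-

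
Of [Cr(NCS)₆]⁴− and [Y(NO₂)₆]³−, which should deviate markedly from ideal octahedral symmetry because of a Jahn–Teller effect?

[Cr(NCS)₆]⁴−

[Cr(NCS)₆]⁴−: Ligand charges: each isothiocyanate is −1. With an overall charge of −4 the chromium centre must be in the +2 oxidation state. Cr sits in group 6, so the d-electron count is 6 − 2 = 4. Isothiocyanate is a weak-field ligand for a first-row metal, so the complex is high-spin. The t₂g³e_g¹ (high-spin) configuration has an unevenly filled e_g set; the Jahn–Teller theorem predicts a tetragonal distortion (typically axial elongation) to lift the degeneracy.
[Y(NO₂)₆]³−: Ligand charges: each nitro (N-bound nitrite) is −1. With an overall charge of −3 the yttrium centre must be in the +3 oxidation state. Y sits in group 3, so the d-electron count is 3 − 3 = 0. The d⁰ configuration leaves the e_g set evenly filled (or empty) — no strong Jahn–Teller driving force.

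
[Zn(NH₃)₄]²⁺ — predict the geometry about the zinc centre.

tetrahedral

Ligand charges: ammonia is neutral. With an overall charge of +2 the zinc centre must be in the +2 oxidation state.
Group 12 minus oxidation state 2 gives a d¹⁰ configuration.
Coordination number: 4.
A d¹⁰ ion has no crystal-field stabilisation preference between square planar and tetrahedral, so four ligands adopt the sterically favoured tetrahedral geometry.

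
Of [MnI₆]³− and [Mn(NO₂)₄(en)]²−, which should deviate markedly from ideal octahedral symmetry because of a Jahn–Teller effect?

[MnI₆]³−: Summing ligand charges against the −3 overall charge gives an oxidation state of +3 for manganese. Mn sits in group 7, so the d-electron count is 7 − 3 = 4. Iodide is a weak-field ligand for a first-row metal, so the complex is high-spin. The t₂g³e_g¹ (high-spin) configuration has an unevenly filled e_g set; the Jahn–Teller theorem predicts a tetragonal distortion (typically axial elongation) to lift the degeneracy.
[Mn(NO₂)₄(en)]²−: Each nitro (N-bound nitrite) is −1; ethylenediamine is neutral; balancing the −2 overall charge requires Mn(II). Group 7 minus oxidation state 2 gives a d⁵ configuration. Nitro (N-bound nitrite) is a strong-field ligand (high in the spectrochemical series) for a first-row metal, so the complex is low-spin. The d⁵ configuration leaves the e_g set evenly filled (or empty) — no strong Jahn–Teller driving force.

[MnI₆]³−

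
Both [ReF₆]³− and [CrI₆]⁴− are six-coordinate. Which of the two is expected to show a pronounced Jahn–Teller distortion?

[CrI₆]⁴−

[ReF₆]³−: Summing ligand charges against the −3 overall charge gives an oxidation state of +3 for rhenium. Re sits in group 7, so the d-electron count is 7 − 3 = 4. A 5d ion has a large Δₒ and is invariably low-spin. The d⁴ configuration leaves the e_g set evenly filled (or empty) — no strong Jahn–Teller driving force.
[CrI₆]⁴−: Each iodide is −1; balancing the −4 overall charge requires Cr(II). Cr sits in group 6, so the d-electron count is 6 − 2 = 4. Iodide is a weak-field ligand for a first-row metal, so the complex is high-spin. The t₂g³e_g¹ (high-spin) configuration has an unevenly filled e_g set; the Jahn–Teller theorem predicts a tetragonal distortion (typically axial elongation) to lift the degeneracy.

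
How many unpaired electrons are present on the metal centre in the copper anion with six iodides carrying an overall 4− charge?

Each iodide is −1; balancing the −4 overall charge requires Cu(II).
Cu sits in group 11, so the d-electron count is 11 − 2 = 9.
In an octahedral field the d⁹ configuration is t₂g⁶e_g³ (only one arrangement possible), giving 1 unpaired electron.

1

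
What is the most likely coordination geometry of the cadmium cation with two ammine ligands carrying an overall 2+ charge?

Summing ligand charges against the +2 overall charge gives an oxidation state of +2 for cadmium.
Cd sits in group 12, so the d-electron count is 12 − 2 = 10.
With 2 monodentate ligands the coordination number is 2.
A d¹⁰ ion with only two ligands adopts a linear arrangement (sp hybridisation; no CFSE preference).

linear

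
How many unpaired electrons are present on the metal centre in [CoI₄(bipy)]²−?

3

Each iodide is −1; 2,2′-bipyridine is neutral; balancing the −2 overall charge requires Co(II).
Group 9 minus oxidation state 2 gives a d⁷ configuration.
Counting donor atoms: 4×iodide (monodentate) → 4 donors; 1×2,2′-bipyridine (bidentate) → 2 donors. Coordination number = 6.
The spin state decides the count: Iodide is a weak-field ligand for a first-row metal, so the complex is high-spin.
An octahedral high-spin d⁷ ion is t₂g⁵e_g², giving 3 unpaired electrons.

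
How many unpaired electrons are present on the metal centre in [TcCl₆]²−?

Ligand charges: each chloride is −1. With an overall charge of −2 the technetium centre must be in the +4 oxidation state.
Technetium is a group-7 element; Tc(IV) is therefore d³.
In an octahedral field the d³ configuration is t₂g³e_g⁰ (only one arrangement possible), giving 3 unpaired electrons.

3 unpaired electrons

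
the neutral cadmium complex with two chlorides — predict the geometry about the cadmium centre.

linear

Each chloride is −1; balancing the 0 overall charge requires Cd(II).
Cadmium is a group-12 element; Cd(II) is therefore d¹⁰.
Coordination number: 2.
A d¹⁰ ion with only two ligands adopts a linear arrangement (sp hybridisation; no CFSE preference).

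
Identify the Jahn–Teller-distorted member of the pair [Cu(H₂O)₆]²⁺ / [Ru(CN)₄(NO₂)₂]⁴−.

[Cu(H₂O)₆]²⁺: Water is neutral; balancing the +2 overall charge requires Cu(II). Cu sits in group 11, so the d-electron count is 11 − 2 = 9. The t₂g⁶e_g³ configuration has an unevenly filled e_g set; the Jahn–Teller theorem predicts a tetragonal distortion (typically axial elongation) to lift the degeneracy.
[Ru(CN)₄(NO₂)₂]⁴−: Ligand charges: each cyanide is −1; each nitro (N-bound nitrite) is −1. With an overall charge of −4 the ruthenium centre must be in the +2 oxidation state. Ruthenium is a group-8 element; Ru(II) is therefore d⁶. A 4d ion has a large Δₒ and is invariably low-spin. The d⁶ configuration leaves the e_g set evenly filled (or empty) — no strong Jahn–Teller driving force.

[Cu(H₂O)₆]²⁺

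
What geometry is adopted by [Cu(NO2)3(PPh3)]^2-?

tetrahedral

Ligand charges: each nitro (N-bound nitrite) is −1; triphenylphosphine is neutral. With an overall charge of −2 the copper centre must be in the +1 oxidation state.
Copper is a group-11 element; Cu(I) is therefore d¹⁰.
With 4 monodentate ligands the coordination number is 4.
A d¹⁰ ion has no crystal-field stabilisation preference between square planar and tetrahedral, so four ligands adopt the sterically favoured tetrahedral geometry.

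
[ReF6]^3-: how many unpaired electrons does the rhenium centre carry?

2 unpaired electrons

Summing ligand charges against the −3 overall charge gives an oxidation state of +3 for rhenium.
Group 7 minus oxidation state 3 gives a d⁴ configuration.
The spin state decides the count: a 5d ion has a large Δₒ and is invariably low-spin.
An octahedral low-spin d⁴ ion is t₂g⁴e_g⁰, giving 2 unpaired electrons.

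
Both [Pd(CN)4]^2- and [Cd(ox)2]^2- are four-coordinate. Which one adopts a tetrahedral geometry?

For [Pd(CN)4]^2-: Summing ligand charges against the −2 overall charge gives an oxidation state of +2 for palladium. Group 10 minus oxidation state 2 gives a d⁸ configuration. A 4d d⁸ ion has a large crystal-field splitting; square planar leaves the high-energy d_{x²−y²} orbital empty and maximises CFSE. → square planar.
For [Cd(ox)2]^2-: Summing ligand charges against the −2 overall charge gives an oxidation state of +2 for cadmium. Cd sits in group 12, so the d-electron count is 12 − 2 = 10. A d¹⁰ ion has no crystal-field stabilisation preference between square planar and tetrahedral, so four ligands adopt the sterically favoured tetrahedral geometry. → tetrahedral.

[Cd(ox)2]^2-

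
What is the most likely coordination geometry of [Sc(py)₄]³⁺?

tetrahedral

Summing ligand charges against the +3 overall charge gives an oxidation state of +3 for scandium.
Group 3 minus oxidation state 3 gives a d⁰ configuration.
Coordination number: 4.
A d⁰ ion has no crystal-field stabilisation preference between square planar and tetrahedral, so four ligands adopt the sterically favoured tetrahedral geometry.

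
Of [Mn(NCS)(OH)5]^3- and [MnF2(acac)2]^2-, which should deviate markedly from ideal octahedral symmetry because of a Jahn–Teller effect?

[Mn(NCS)(OH)5]^3-

[Mn(NCS)(OH)5]^3-: Ligand charges: each isothiocyanate is −1; each hydroxide is −1. With an overall charge of −3 the manganese centre must be in the +3 oxidation state. Manganese is a group-7 element; Mn(III) is therefore d⁴. Hydroxide and isothiocyanate are weak-field ligands for a first-row metal, so the complex is high-spin. The t₂g³e_g¹ (high-spin) configuration has an unevenly filled e_g set; the Jahn–Teller theorem predicts a tetragonal distortion (typically axial elongation) to lift the degeneracy.
[MnF2(acac)2]^2-: Each fluoride is −1; each acetylacetonate is −1; balancing the −2 overall charge requires Mn(II). Mn sits in group 7, so the d-electron count is 7 − 2 = 5. Acetylacetonate and fluoride are weak-field ligands for a first-row metal, so the complex is high-spin. The d⁵ configuration leaves the e_g set evenly filled (or empty) — no strong Jahn–Teller driving force.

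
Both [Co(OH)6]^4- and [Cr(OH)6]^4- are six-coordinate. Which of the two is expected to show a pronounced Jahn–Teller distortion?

[Co(OH)6]^4-: Summing ligand charges against the −4 overall charge gives an oxidation state of +2 for cobalt. Co sits in group 9, so the d-electron count is 9 − 2 = 7. Hydroxide is a weak-field ligand for a first-row metal, so the complex is high-spin. The d⁷ configuration leaves the e_g set evenly filled (or empty) — no strong Jahn–Teller driving force.
[Cr(OH)6]^4-: Summing ligand charges against the −4 overall charge gives an oxidation state of +2 for chromium. Cr sits in group 6, so the d-electron count is 6 − 2 = 4. Hydroxide is a weak-field ligand for a first-row metal, so the complex is high-spin. The t₂g³e_g¹ (high-spin) configuration has an unevenly filled e_g set; the Jahn–Teller theorem predicts a tetragonal distortion (typically axial elongation) to lift the degeneracy.

[Cr(OH)6]^4-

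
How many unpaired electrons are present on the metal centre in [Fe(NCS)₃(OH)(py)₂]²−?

4

Ligand charges: each isothiocyanate is −1; each hydroxide is −1; pyridine is neutral. With an overall charge of −2 the iron centre must be in the +2 oxidation state.
Fe sits in group 8, so the d-electron count is 8 − 2 = 6.
The spin state decides the count: Hydroxide and isothiocyanate are weak-field ligands for a first-row metal, so the complex is high-spin.
An octahedral high-spin d⁶ ion is t₂g⁴e_g², giving 4 unpaired electrons.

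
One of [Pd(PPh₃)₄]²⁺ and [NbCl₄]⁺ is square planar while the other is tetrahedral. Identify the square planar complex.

[Pd(PPh₃)₄]²⁺

For [Pd(PPh₃)₄]²⁺: Summing ligand charges against the +2 overall charge gives an oxidation state of +2 for palladium. Pd sits in group 10, so the d-electron count is 10 − 2 = 8. A 4d d⁸ ion has a large crystal-field splitting; square planar leaves the high-energy d_{x²−y²} orbital empty and maximises CFSE. → square planar.
For [NbCl₄]⁺: Ligand charges: each chloride is −1. With an overall charge of +1 the niobium centre must be in the +5 oxidation state. Nb sits in group 5, so the d-electron count is 5 − 5 = 0. A d⁰ ion has no crystal-field stabilisation preference between square planar and tetrahedral, so four ligands adopt the sterically favoured tetrahedral geometry. → tetrahedral.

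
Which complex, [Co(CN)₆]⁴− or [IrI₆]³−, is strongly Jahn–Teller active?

[Co(CN)₆]⁴−: Summing ligand charges against the −4 overall charge gives an oxidation state of +2 for cobalt. Group 9 minus oxidation state 2 gives a d⁷ configuration. Cyanide is a strong-field ligand (high in the spectrochemical series) for a first-row metal, so the complex is low-spin. The t₂g⁶e_g¹ (low-spin) configuration has an unevenly filled e_g set; the Jahn–Teller theorem predicts a tetragonal distortion (typically axial elongation) to lift the degeneracy.
[IrI₆]³−: Each iodide is −1; balancing the −3 overall charge requires Ir(III). Ir sits in group 9, so the d-electron count is 9 − 3 = 6. A 5d ion has a large Δₒ and is invariably low-spin. The d⁶ configuration leaves the e_g set evenly filled (or empty) — no strong Jahn–Teller driving force.

[Co(CN)₆]⁴−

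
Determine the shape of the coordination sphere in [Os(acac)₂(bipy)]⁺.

Ligand charges: each acetylacetonate is −1; 2,2′-bipyridine is neutral. With an overall charge of +1 the osmium centre must be in the +3 oxidation state.
Os sits in group 8, so the d-electron count is 8 − 3 = 5.
Counting donor atoms: 2×acetylacetonate (bidentate) → 4 donors; 1×2,2′-bipyridine (bidentate) → 2 donors. Coordination number = 6.
Six donors around a single metal centre give an octahedral coordination sphere.

octahedral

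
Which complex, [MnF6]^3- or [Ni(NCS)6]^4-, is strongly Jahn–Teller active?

[MnF6]^3-

[MnF6]^3-: Each fluoride is −1; balancing the −3 overall charge requires Mn(III). Mn sits in group 7, so the d-electron count is 7 − 3 = 4. Fluoride is a weak-field ligand for a first-row metal, so the complex is high-spin. The t₂g³e_g¹ (high-spin) configuration has an unevenly filled e_g set; the Jahn–Teller theorem predicts a tetragonal distortion (typically axial elongation) to lift the degeneracy.
[Ni(NCS)6]^4-: Ligand charges: each isothiocyanate is −1. With an overall charge of −4 the nickel centre must be in the +2 oxidation state. Ni sits in group 10, so the d-electron count is 10 − 2 = 8. The d⁸ configuration leaves the e_g set evenly filled (or empty) — no strong Jahn–Teller driving force.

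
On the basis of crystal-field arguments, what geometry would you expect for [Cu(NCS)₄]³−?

Summing ligand charges against the −3 overall charge gives an oxidation state of +1 for copper.
Cu sits in group 11, so the d-electron count is 11 − 1 = 10.
With 4 monodentate ligands the coordination number is 4.
A d¹⁰ ion has no crystal-field stabilisation preference between square planar and tetrahedral, so four ligands adopt the sterically favoured tetrahedral geometry.

tetrahedral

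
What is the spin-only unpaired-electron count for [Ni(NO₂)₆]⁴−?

2

Summing ligand charges against the −4 overall charge gives an oxidation state of +2 for nickel.
Nickel is a group-10 element; Ni(II) is therefore d⁸.
In an octahedral field the d⁸ configuration is t₂g⁶e_g² (only one arrangement possible), giving 2 unpaired electrons.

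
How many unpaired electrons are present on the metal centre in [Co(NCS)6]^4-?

3 unpaired electrons

Summing ligand charges against the −4 overall charge gives an oxidation state of +2 for cobalt.
Co sits in group 9, so the d-electron count is 9 − 2 = 7.
The spin state decides the count: Isothiocyanate is a weak-field ligand for a first-row metal, so the complex is high-spin.
An octahedral high-spin d⁷ ion is t₂g⁵e_g², giving 3 unpaired electrons.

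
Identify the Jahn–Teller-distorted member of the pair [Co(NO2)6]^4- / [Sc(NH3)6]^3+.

[Co(NO2)6]^4-

[Co(NO2)6]^4-: Ligand charges: each nitro (N-bound nitrite) is −1. With an overall charge of −4 the cobalt centre must be in the +2 oxidation state. Co sits in group 9, so the d-electron count is 9 − 2 = 7. Nitro (N-bound nitrite) is a strong-field ligand (high in the spectrochemical series) for a first-row metal, so the complex is low-spin. The t₂g⁶e_g¹ (low-spin) configuration has an unevenly filled e_g set; the Jahn–Teller theorem predicts a tetragonal distortion (typically axial elongation) to lift the degeneracy.
[Sc(NH3)6]^3+: Ligand charges: ammonia is neutral. With an overall charge of +3 the scandium centre must be in the +3 oxidation state. Sc sits in group 3, so the d-electron count is 3 − 3 = 0. The d⁰ configuration leaves the e_g set evenly filled (or empty) — no strong Jahn–Teller driving force.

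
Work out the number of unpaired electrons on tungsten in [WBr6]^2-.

Ligand charges: each bromide is −1. With an overall charge of −2 the tungsten centre must be in the +4 oxidation state.
Group 6 minus oxidation state 4 gives a d² configuration.
In an octahedral field the d² configuration is t₂g²e_g⁰ (only one arrangement possible), giving 2 unpaired electrons.

2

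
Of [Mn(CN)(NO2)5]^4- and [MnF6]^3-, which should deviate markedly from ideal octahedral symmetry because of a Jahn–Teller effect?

[MnF6]^3-

[Mn(CN)(NO2)5]^4-: Ligand charges: each cyanide is −1; each nitro (N-bound nitrite) is −1. With an overall charge of −4 the manganese centre must be in the +2 oxidation state. Group 7 minus oxidation state 2 gives a d⁵ configuration. Cyanide and nitro (N-bound nitrite) are strong-field ligands (high in the spectrochemical series) for a first-row metal, so the complex is low-spin. The d⁵ configuration leaves the e_g set evenly filled (or empty) — no strong Jahn–Teller driving force.
[MnF6]^3-: Each fluoride is −1; balancing the −3 overall charge requires Mn(III). Group 7 minus oxidation state 3 gives a d⁴ configuration. Fluoride is a weak-field ligand for a first-row metal, so the complex is high-spin. The t₂g³e_g¹ (high-spin) configuration has an unevenly filled e_g set; the Jahn–Teller theorem predicts a tetragonal distortion (typically axial elongation) to lift the degeneracy.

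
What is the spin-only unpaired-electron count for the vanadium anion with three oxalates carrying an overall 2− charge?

1 unpaired electron

Summing ligand charges against the −2 overall charge gives an oxidation state of +4 for vanadium.
Vanadium is a group-5 element; V(IV) is therefore d¹.
Counting donor atoms: 3×oxalate (bidentate) → 6 donors. Coordination number = 6.
In an octahedral field the d¹ configuration is t₂g¹e_g⁰ (only one arrangement possible), giving 1 unpaired electron.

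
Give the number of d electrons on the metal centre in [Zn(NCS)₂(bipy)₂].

d¹⁰

Each isothiocyanate is −1; 2,2′-bipyridine is neutral; balancing the 0 overall charge requires Zn(II).
Zinc is a group-12 element; Zn(II) is therefore d¹⁰.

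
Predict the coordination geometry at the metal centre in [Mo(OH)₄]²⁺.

Ligand charges: each hydroxide is −1. With an overall charge of +2 the molybdenum centre must be in the +6 oxidation state.
Mo sits in group 6, so the d-electron count is 6 − 6 = 0.
Coordination number: 4.
A d⁰ ion has no crystal-field stabilisation preference between square planar and tetrahedral, so four ligands adopt the sterically favoured tetrahedral geometry.

tetrahedral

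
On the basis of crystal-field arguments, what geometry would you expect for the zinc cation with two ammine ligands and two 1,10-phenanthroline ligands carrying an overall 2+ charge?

octahedral

Ammonia is neutral; 1,10-phenanthroline is neutral; balancing the +2 overall charge requires Zn(II).
Group 12 minus oxidation state 2 gives a d¹⁰ configuration.
Counting donor atoms: 2×ammonia (monodentate) → 2 donors; 2×1,10-phenanthroline (bidentate) → 4 donors. Coordination number = 6.
Six donors around a single metal centre give an octahedral coordination sphere.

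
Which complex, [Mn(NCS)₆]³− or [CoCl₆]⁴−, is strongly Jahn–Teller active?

[Mn(NCS)₆]³−

[Mn(NCS)₆]³−: Each isothiocyanate is −1; balancing the −3 overall charge requires Mn(III). Manganese is a group-7 element; Mn(III) is therefore d⁴. Isothiocyanate is a weak-field ligand for a first-row metal, so the complex is high-spin. The t₂g³e_g¹ (high-spin) configuration has an unevenly filled e_g set; the Jahn–Teller theorem predicts a tetragonal distortion (typically axial elongation) to lift the degeneracy.
[CoCl₆]⁴−: Each chloride is −1; balancing the −4 overall charge requires Co(II). Co sits in group 9, so the d-electron count is 9 − 2 = 7. Chloride is a weak-field ligand for a first-row metal, so the complex is high-spin. The d⁷ configuration leaves the e_g set evenly filled (or empty) — no strong Jahn–Teller driving force.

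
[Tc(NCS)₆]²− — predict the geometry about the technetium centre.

octahedral

Ligand charges: each isothiocyanate is −1. With an overall charge of −2 the technetium centre must be in the +4 oxidation state.
Tc sits in group 7, so the d-electron count is 7 − 4 = 3.
With 6 monodentate ligands the coordination number is 6.
Six donors around a single metal centre give an octahedral coordination sphere.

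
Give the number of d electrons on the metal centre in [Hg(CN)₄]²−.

d10

Each cyanide is −1; balancing the −2 overall charge requires Hg(II).
Group 12 minus oxidation state 2 gives a d¹⁰ configuration.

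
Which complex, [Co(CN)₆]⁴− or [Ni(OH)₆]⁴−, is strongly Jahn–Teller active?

[Co(CN)₆]⁴−: Summing ligand charges against the −4 overall charge gives an oxidation state of +2 for cobalt. Co sits in group 9, so the d-electron count is 9 − 2 = 7. Cyanide is a strong-field ligand (high in the spectrochemical series) for a first-row metal, so the complex is low-spin. The t₂g⁶e_g¹ (low-spin) configuration has an unevenly filled e_g set; the Jahn–Teller theorem predicts a tetragonal distortion (typically axial elongation) to lift the degeneracy.
[Ni(OH)₆]⁴−: Ligand charges: each hydroxide is −1. With an overall charge of −4 the nickel centre must be in the +2 oxidation state. Group 10 minus oxidation state 2 gives a d⁸ configuration. The d⁸ configuration leaves the e_g set evenly filled (or empty) — no strong Jahn–Teller driving force.

[Co(CN)₆]⁴−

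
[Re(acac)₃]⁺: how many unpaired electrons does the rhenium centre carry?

3 unpaired electrons

Summing ligand charges against the +1 overall charge gives an oxidation state of +4 for rhenium.
Re sits in group 7, so the d-electron count is 7 − 4 = 3.
Counting donor atoms: 3×acetylacetonate (bidentate) → 6 donors. Coordination number = 6.
In an octahedral field the d³ configuration is t₂g³e_g⁰ (only one arrangement possible), giving 3 unpaired electrons.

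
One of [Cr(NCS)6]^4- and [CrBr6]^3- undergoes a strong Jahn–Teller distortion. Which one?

[Cr(NCS)6]^4-: Each isothiocyanate is −1; balancing the −4 overall charge requires Cr(II). Chromium is a group-6 element; Cr(II) is therefore d⁴. Isothiocyanate is a weak-field ligand for a first-row metal, so the complex is high-spin. The t₂g³e_g¹ (high-spin) configuration has an unevenly filled e_g set; the Jahn–Teller theorem predicts a tetragonal distortion (typically axial elongation) to lift the degeneracy.
[CrBr6]^3-: Ligand charges: each bromide is −1. With an overall charge of −3 the chromium centre must be in the +3 oxidation state. Group 6 minus oxidation state 3 gives a d³ configuration. The d³ configuration leaves the e_g set evenly filled (or empty) — no strong Jahn–Teller driving force.

[Cr(NCS)6]^4-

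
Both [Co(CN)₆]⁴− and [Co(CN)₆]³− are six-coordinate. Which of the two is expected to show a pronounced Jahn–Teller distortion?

[Co(CN)₆]⁴−: Summing ligand charges against the −4 overall charge gives an oxidation state of +2 for cobalt. Co sits in group 9, so the d-electron count is 9 − 2 = 7. Cyanide is a strong-field ligand (high in the spectrochemical series) for a first-row metal, so the complex is low-spin. The t₂g⁶e_g¹ (low-spin) configuration has an unevenly filled e_g set; the Jahn–Teller theorem predicts a tetragonal distortion (typically axial elongation) to lift the degeneracy.
[Co(CN)₆]³−: Each cyanide is −1; balancing the −3 overall charge requires Co(III). Group 9 minus oxidation state 3 gives a d⁶ configuration. Co(III) has an exceptionally large octahedral splitting and is low-spin with essentially every ligand except fluoride. The d⁶ configuration leaves the e_g set evenly filled (or empty) — no strong Jahn–Teller driving force.

[Co(CN)₆]⁴−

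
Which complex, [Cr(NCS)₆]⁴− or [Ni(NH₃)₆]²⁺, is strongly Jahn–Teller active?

[Cr(NCS)₆]⁴−: Ligand charges: each isothiocyanate is −1. With an overall charge of −4 the chromium centre must be in the +2 oxidation state. Group 6 minus oxidation state 2 gives a d⁴ configuration. Isothiocyanate is a weak-field ligand for a first-row metal, so the complex is high-spin. The t₂g³e_g¹ (high-spin) configuration has an unevenly filled e_g set; the Jahn–Teller theorem predicts a tetragonal distortion (typically axial elongation) to lift the degeneracy.
[Ni(NH₃)₆]²⁺: Summing ligand charges against the +2 overall charge gives an oxidation state of +2 for nickel. Nickel is a group-10 element; Ni(II) is therefore d⁸. The d⁸ configuration leaves the e_g set evenly filled (or empty) — no strong Jahn–Teller driving force.

[Cr(NCS)₆]⁴−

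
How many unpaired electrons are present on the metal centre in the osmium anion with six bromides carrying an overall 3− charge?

1 unpaired electron

Ligand charges: each bromide is −1. With an overall charge of −3 the osmium centre must be in the +3 oxidation state.
Osmium is a group-8 element; Os(III) is therefore d⁵.
The spin state decides the count: a 5d ion has a large Δₒ and is invariably low-spin.
An octahedral low-spin d⁵ ion is t₂g⁵e_g⁰, giving 1 unpaired electron.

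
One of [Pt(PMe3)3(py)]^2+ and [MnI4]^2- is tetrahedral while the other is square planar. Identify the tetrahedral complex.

[MnI4]^2-

For [Pt(PMe3)3(py)]^2+: Summing ligand charges against the +2 overall charge gives an oxidation state of +2 for platinum. Platinum is a group-10 element; Pt(II) is therefore d⁸. A 5d d⁸ ion has a large crystal-field splitting; square planar leaves the high-energy d_{x²−y²} orbital empty and maximises CFSE. → square planar.
For [MnI4]^2-: Ligand charges: each iodide is −1. With an overall charge of −2 the manganese centre must be in the +2 oxidation state. Manganese is a group-7 element; Mn(II) is therefore d⁵. A high-spin d⁵ ion has zero CFSE in either geometry, so four ligands adopt the sterically favoured tetrahedral geometry. → tetrahedral.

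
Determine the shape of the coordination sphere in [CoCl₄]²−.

tetrahedral

Ligand charges: each chloride is −1. With an overall charge of −2 the cobalt centre must be in the +2 oxidation state.
Co sits in group 9, so the d-electron count is 9 − 2 = 7.
Coordination number: 4.
Chloride is a weak-field ligand.
For a high-spin 3d d⁷ ion with weak-field ligands the small Δₜ gives little square-planar CFSE advantage, so four ligands adopt the sterically favoured tetrahedral geometry.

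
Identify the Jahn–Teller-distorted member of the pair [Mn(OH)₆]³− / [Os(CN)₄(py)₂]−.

[Mn(OH)₆]³−: Summing ligand charges against the −3 overall charge gives an oxidation state of +3 for manganese. Manganese is a group-7 element; Mn(III) is therefore d⁴. Hydroxide is a weak-field ligand for a first-row metal, so the complex is high-spin. The t₂g³e_g¹ (high-spin) configuration has an unevenly filled e_g set; the Jahn–Teller theorem predicts a tetragonal distortion (typically axial elongation) to lift the degeneracy.
[Os(CN)₄(py)₂]−: Summing ligand charges against the −1 overall charge gives an oxidation state of +3 for osmium. Group 8 minus oxidation state 3 gives a d⁵ configuration. A 5d ion has a large Δₒ and is invariably low-spin. The d⁵ configuration leaves the e_g set evenly filled (or empty) — no strong Jahn–Teller driving force.

[Mn(OH)₆]³−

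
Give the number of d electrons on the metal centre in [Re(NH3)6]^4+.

d3

Ligand charges: ammonia is neutral. With an overall charge of +4 the rhenium centre must be in the +4 oxidation state.
Group 7 minus oxidation state 4 gives a d³ configuration.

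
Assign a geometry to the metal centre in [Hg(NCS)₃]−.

Ligand charges: each isothiocyanate is −1. With an overall charge of −1 the mercury centre must be in the +2 oxidation state.
Group 12 minus oxidation state 2 gives a d¹⁰ configuration.
Coordination number: 3.
Three ligands around a d¹⁰ centre minimise repulsion in a trigonal-planar arrangement.

trigonal planar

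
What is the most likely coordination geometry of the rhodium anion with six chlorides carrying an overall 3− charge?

octahedral

Each chloride is −1; balancing the −3 overall charge requires Rh(III).
Rh sits in group 9, so the d-electron count is 9 − 3 = 6.
Coordination number: 6.
Six donors around a single metal centre give an octahedral coordination sphere.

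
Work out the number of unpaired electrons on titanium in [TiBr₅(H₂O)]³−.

Summing ligand charges against the −3 overall charge gives an oxidation state of +2 for titanium.
Ti sits in group 4, so the d-electron count is 4 − 2 = 2.
In an octahedral field the d² configuration is t₂g²e_g⁰ (only one arrangement possible), giving 2 unpaired electrons.

2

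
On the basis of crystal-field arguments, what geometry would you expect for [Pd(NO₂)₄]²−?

Summing ligand charges against the −2 overall charge gives an oxidation state of +2 for palladium.
Pd sits in group 10, so the d-electron count is 10 − 2 = 8.
Coordination number: 4.
A 4d d⁸ ion has a large crystal-field splitting; square planar leaves the high-energy d_{x²−y²} orbital empty and maximises CFSE.

square planar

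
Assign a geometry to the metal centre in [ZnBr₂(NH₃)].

trigonal planar

Summing ligand charges against the 0 overall charge gives an oxidation state of +2 for zinc.
Zn sits in group 12, so the d-electron count is 12 − 2 = 10.
Coordination number: 3.
Three ligands around a d¹⁰ centre minimise repulsion in a trigonal-planar arrangement.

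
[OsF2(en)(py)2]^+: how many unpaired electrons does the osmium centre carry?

Each fluoride is −1; ethylenediamine is neutral; pyridine is neutral; balancing the +1 overall charge requires Os(III).
Group 8 minus oxidation state 3 gives a d⁵ configuration.
Counting donor atoms: 2×fluoride (monodentate) → 2 donors; 1×ethylenediamine (bidentate) → 2 donors; 2×pyridine (monodentate) → 2 donors. Coordination number = 6.
The spin state decides the count: a 5d ion has a large Δₒ and is invariably low-spin.
An octahedral low-spin d⁵ ion is t₂g⁵e_g⁰, giving 1 unpaired electron.

1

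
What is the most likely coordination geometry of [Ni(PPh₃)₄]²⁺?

square planar

Triphenylphosphine is neutral; balancing the +2 overall charge requires Ni(II).
Group 10 minus oxidation state 2 gives a d⁸ configuration.
With 4 monodentate ligands the coordination number is 4.
Triphenylphosphine is a strong-field ligand (high in the spectrochemical series).
A 3d d⁸ ion with strong-field ligands gains enough CFSE to favour square planar over tetrahedral.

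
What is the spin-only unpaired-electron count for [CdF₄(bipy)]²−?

0

Each fluoride is −1; 2,2′-bipyridine is neutral; balancing the −2 overall charge requires Cd(II).
Cd sits in group 12, so the d-electron count is 12 − 2 = 10.
Counting donor atoms: 4×fluoride (monodentate) → 4 donors; 1×2,2′-bipyridine (bidentate) → 2 donors. Coordination number = 6.
In an octahedral field the d¹⁰ configuration is t₂g⁶e_g⁴, giving 0 unpaired electrons.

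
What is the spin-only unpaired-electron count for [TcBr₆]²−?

3 unpaired electrons

Summing ligand charges against the −2 overall charge gives an oxidation state of +4 for technetium.
Tc sits in group 7, so the d-electron count is 7 − 4 = 3.
In an octahedral field the d³ configuration is t₂g³e_g⁰ (only one arrangement possible), giving 3 unpaired electrons.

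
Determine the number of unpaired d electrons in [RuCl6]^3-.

1

Summing ligand charges against the −3 overall charge gives an oxidation state of +3 for ruthenium.
Ruthenium is a group-8 element; Ru(III) is therefore d⁵.
The spin state decides the count: a 4d ion has a large Δₒ and is invariably low-spin.
An octahedral low-spin d⁵ ion is t₂g⁵e_g⁰, giving 1 unpaired electron.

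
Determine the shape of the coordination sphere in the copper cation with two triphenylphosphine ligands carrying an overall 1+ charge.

linear

Triphenylphosphine is neutral; balancing the +1 overall charge requires Cu(I).
Cu sits in group 11, so the d-electron count is 11 − 1 = 10.
Coordination number: 2.
A d¹⁰ ion with only two ligands adopts a linear arrangement (sp hybridisation; no CFSE preference).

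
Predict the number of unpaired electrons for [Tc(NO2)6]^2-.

Ligand charges: each nitro (N-bound nitrite) is −1. With an overall charge of −2 the technetium centre must be in the +4 oxidation state.
Tc sits in group 7, so the d-electron count is 7 − 4 = 3.
In an octahedral field the d³ configuration is t₂g³e_g⁰ (only one arrangement possible), giving 3 unpaired electrons.

3 unpaired electrons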